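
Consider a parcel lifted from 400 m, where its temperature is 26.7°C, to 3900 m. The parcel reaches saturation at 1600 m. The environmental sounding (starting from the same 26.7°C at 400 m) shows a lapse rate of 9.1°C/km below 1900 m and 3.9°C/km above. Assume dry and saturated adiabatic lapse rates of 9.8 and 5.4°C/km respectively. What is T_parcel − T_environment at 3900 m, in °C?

-2.73°C (parcel cooler than environment)

Parcel:
  400–1600 m, dry: Δz = 1.2 km ⇒ ΔT = -11.76°C; T = 14.94°C
  1600–3900 m, saturated: Δz = 2.3 km ⇒ ΔT = -12.42°C; T = 2.52°C
Environment:
  400–1900 m, environment, lower layer: Δz = 1.5 km ⇒ ΔT = -13.65°C; T = 13.05°C
  1900–3900 m, environment, upper layer: Δz = 2 km ⇒ ΔT = -7.8°C; T = 5.25°C
T_parcel − T_env = 2.52 − 5.25 = -2.73°C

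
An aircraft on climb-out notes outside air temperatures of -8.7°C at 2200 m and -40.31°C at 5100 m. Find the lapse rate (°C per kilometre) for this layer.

10.9°C/km

Γ = −ΔT/Δz = (-8.7 − (-40.31)) / (5100 − 2200) m
  = 31.61°C / 2.9 km = 10.9°C/km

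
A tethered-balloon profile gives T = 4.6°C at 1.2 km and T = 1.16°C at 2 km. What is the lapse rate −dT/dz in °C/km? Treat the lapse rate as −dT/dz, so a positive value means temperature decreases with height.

Γ = −ΔT/Δz = (4.6 − 1.16) / (2000 − 1200) m
  = 3.44°C / 0.8 km = 4.3°C/km

4.3°C/km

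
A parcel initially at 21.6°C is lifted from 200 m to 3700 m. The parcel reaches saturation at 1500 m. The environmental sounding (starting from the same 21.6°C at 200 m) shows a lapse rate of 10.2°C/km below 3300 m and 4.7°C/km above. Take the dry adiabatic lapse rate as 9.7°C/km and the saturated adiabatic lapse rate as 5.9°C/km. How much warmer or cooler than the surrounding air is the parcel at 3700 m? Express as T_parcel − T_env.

+7.91°C (parcel warmer than environment)

Parcel:
  200 → 1500 m (dry, 9.7°C/km): ΔT = -9.7 × 1.3 = -12.61°C → T = 8.99°C
  1500 → 3700 m (saturated, 5.9°C/km): ΔT = -5.9 × 2.2 = -12.98°C → T = -3.99°C
Environment:
  200 → 3300 m (environment, lower layer, 10.2°C/km): ΔT = -10.2 × 3.1 = -31.62°C → T = -10.02°C
  3300 → 3700 m (environment, upper layer, 4.7°C/km): ΔT = -4.7 × 0.4 = -1.88°C → T = -11.9°C
T_parcel − T_env = -3.99 − (-11.9) = +7.91°C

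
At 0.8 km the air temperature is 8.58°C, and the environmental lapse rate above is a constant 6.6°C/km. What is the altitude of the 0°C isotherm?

2.1 km

Height above start = (8.58 − 0) / 6.6 = 1.3 km
Altitude = 800 m + 1300 m = 2100 m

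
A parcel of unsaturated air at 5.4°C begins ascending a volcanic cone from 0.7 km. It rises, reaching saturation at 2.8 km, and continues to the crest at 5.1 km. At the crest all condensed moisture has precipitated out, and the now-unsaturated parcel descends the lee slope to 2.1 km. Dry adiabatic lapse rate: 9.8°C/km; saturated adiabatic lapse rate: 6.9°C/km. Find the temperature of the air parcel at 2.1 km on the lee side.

-1.65°C

From 700 m to 2800 m (dry): cools by 9.8 × 2.1 = 20.58°C, giving -15.18°C.
From 2800 m to 5100 m (saturated): cools by 6.9 × 2.3 = 15.87°C, giving -31.05°C.
From 5100 m to 2100 m (dry descent): warms by 9.8 × 3 = 29.4°C, giving -1.65°C.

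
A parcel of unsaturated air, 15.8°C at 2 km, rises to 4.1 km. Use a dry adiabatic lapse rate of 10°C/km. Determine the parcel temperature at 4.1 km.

-5.2°C

From 2000 m to 4100 m (dry adiabatic): cools by 10 × 2.1 = 21°C, giving -5.2°C.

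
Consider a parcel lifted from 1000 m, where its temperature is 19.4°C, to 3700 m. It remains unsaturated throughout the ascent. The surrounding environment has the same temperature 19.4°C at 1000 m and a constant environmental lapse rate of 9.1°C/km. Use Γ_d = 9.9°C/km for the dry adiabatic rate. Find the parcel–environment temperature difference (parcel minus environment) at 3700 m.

-2.16°C (parcel cooler than environment)

Parcel:
  From 1000 m to 3700 m (dry): cools by 9.9 × 2.7 = 26.73°C, giving -7.33°C.
Environment:
  From 1000 m to 3700 m (environment): cools by 9.1 × 2.7 = 24.57°C, giving -5.17°C.
T_parcel − T_env = -7.33 − (-5.17) = -2.16°C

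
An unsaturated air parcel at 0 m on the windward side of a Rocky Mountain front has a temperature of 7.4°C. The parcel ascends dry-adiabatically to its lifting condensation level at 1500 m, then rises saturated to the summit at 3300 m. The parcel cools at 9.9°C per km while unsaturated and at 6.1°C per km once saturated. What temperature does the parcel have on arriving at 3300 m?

0–1500 m, dry: Δz = 1.5 km ⇒ ΔT = -14.85°C; T = -7.45°C
1500–3300 m, saturated: Δz = 1.8 km ⇒ ΔT = -10.98°C; T = -18.43°C

-18.43°C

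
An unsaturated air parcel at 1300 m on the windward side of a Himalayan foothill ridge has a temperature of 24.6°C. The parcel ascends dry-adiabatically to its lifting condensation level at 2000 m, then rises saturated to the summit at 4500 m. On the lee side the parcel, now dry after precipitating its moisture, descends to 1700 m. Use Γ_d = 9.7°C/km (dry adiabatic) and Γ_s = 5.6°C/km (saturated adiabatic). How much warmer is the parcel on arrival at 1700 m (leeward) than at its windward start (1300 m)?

1300–2000 m, dry: Δz = 0.7 km ⇒ ΔT = -6.79°C; T = 17.81°C
2000–4500 m, saturated: Δz = 2.5 km ⇒ ΔT = -14°C; T = 3.81°C
4500–1700 m, dry descent: Δz = 2.8 km ⇒ ΔT = +27.16°C; T = 30.97°C
Net change vs windward start: 30.97 − 24.6 = +6.37°C

+6.37°C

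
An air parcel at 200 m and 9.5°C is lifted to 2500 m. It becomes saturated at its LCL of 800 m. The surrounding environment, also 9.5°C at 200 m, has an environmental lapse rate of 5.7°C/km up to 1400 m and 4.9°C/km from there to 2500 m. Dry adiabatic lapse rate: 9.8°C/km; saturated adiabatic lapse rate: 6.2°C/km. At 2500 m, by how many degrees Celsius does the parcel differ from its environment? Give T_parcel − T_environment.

Parcel:
  200 → 800 m (dry, 9.8°C/km): ΔT = -9.8 × 0.6 = -5.88°C → T = 3.62°C
  800 → 2500 m (saturated, 6.2°C/km): ΔT = -6.2 × 1.7 = -10.54°C → T = -6.92°C
Environment:
  200 → 1400 m (environment, lower layer, 5.7°C/km): ΔT = -5.7 × 1.2 = -6.84°C → T = 2.66°C
  1400 → 2500 m (environment, upper layer, 4.9°C/km): ΔT = -4.9 × 1.1 = -5.39°C → T = -2.73°C
T_parcel − T_env = -6.92 − (-2.73) = -4.19°C

-4.19°C (parcel cooler than environment)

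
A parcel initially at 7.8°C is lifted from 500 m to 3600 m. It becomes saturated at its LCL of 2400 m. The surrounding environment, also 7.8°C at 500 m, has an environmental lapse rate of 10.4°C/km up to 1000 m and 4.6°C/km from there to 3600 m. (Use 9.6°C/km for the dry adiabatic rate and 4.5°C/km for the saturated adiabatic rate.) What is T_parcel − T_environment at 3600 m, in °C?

Parcel:
  500–2400 m, dry: Δz = 1.9 km ⇒ ΔT = -18.24°C; T = -10.44°C
  2400–3600 m, saturated: Δz = 1.2 km ⇒ ΔT = -5.4°C; T = -15.84°C
Environment:
  500–1000 m, environment, lower layer: Δz = 0.5 km ⇒ ΔT = -5.2°C; T = 2.6°C
  1000–3600 m, environment, upper layer: Δz = 2.6 km ⇒ ΔT = -11.96°C; T = -9.36°C
T_parcel − T_env = -15.84 − (-9.36) = -6.48°C

-6.48°C (parcel cooler than environment)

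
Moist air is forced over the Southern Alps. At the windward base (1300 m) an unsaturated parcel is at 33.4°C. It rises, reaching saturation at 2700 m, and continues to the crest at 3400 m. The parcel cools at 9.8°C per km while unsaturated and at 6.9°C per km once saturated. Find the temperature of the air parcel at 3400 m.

1300 → 2700 m (dry, 9.8°C/km): ΔT = -9.8 × 1.4 = -13.72°C → T = 19.68°C
2700 → 3400 m (saturated, 6.9°C/km): ΔT = -6.9 × 0.7 = -4.83°C → T = 14.85°C

14.85°C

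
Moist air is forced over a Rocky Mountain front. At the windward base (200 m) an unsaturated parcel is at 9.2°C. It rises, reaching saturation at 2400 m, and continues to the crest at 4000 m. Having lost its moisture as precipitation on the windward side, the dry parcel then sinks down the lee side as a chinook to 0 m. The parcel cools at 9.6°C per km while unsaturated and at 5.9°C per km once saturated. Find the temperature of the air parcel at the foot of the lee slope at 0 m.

17.04°C

200 → 2400 m (dry, 9.6°C/km): ΔT = -9.6 × 2.2 = -21.12°C → T = -11.92°C
2400 → 4000 m (saturated, 5.9°C/km): ΔT = -5.9 × 1.6 = -9.44°C → T = -21.36°C
4000 → 0 m (dry descent, 9.6°C/km): ΔT = +9.6 × 4 = +38.4°C → T = 17.04°C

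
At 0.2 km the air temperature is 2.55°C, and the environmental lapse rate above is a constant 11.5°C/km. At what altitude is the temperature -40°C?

3.9 km

Height above start = (2.55 − (-40)) / 11.5 = 3.7 km
Altitude = 200 m + 3700 m = 3900 m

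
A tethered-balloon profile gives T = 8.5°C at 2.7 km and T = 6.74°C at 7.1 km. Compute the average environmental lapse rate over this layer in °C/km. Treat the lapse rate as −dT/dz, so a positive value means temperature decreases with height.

0.4°C/km

Γ = −ΔT/Δz = (8.5 − 6.74) / (7100 − 2700) m
  = 1.76°C / 4.4 km = 0.4°C/km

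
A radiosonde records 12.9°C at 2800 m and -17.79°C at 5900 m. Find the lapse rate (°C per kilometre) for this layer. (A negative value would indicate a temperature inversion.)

Γ = −ΔT/Δz = (12.9 − (-17.79)) / (5900 − 2800) m
  = 30.69°C / 3.1 km = 9.9°C/km

9.9°C/km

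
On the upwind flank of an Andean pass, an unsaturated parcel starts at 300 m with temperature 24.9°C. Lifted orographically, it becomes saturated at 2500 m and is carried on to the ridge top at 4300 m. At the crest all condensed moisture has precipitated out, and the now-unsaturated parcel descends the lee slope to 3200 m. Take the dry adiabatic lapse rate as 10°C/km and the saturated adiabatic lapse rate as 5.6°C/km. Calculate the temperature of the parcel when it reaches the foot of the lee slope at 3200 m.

Dry to 2500 m: -10 × 2.2 km = -22°C, so T = 2.9°C.
Saturated to 4300 m: -5.6 × 1.8 km = -10.08°C, so T = -7.18°C.
Dry descent to 3200 m: +10 × 1.1 km = +11°C, so T = 3.82°C.

3.82°C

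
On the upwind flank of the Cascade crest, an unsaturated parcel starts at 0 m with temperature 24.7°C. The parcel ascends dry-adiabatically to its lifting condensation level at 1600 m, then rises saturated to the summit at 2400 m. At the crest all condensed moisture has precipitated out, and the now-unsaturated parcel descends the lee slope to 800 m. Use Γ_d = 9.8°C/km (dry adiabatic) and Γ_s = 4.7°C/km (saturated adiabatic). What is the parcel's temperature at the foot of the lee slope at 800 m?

0–1600 m, dry: Δz = 1.6 km ⇒ ΔT = -15.68°C; T = 9.02°C
1600–2400 m, saturated: Δz = 0.8 km ⇒ ΔT = -3.76°C; T = 5.26°C
2400–800 m, dry descent: Δz = 1.6 km ⇒ ΔT = +15.68°C; T = 20.94°C

20.94°C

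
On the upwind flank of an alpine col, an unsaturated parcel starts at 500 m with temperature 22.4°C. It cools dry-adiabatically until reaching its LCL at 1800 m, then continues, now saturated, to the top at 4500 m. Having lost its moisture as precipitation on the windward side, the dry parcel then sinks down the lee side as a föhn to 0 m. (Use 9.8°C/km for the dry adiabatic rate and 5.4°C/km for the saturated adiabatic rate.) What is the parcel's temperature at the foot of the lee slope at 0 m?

39.18°C

500 → 1800 m (dry, 9.8°C/km): ΔT = -9.8 × 1.3 = -12.74°C → T = 9.66°C
1800 → 4500 m (saturated, 5.4°C/km): ΔT = -5.4 × 2.7 = -14.58°C → T = -4.92°C
4500 → 0 m (dry descent, 9.8°C/km): ΔT = +9.8 × 4.5 = +44.1°C → T = 39.18°C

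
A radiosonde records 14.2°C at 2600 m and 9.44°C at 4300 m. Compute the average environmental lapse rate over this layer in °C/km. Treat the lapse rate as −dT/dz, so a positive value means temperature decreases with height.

Γ = −ΔT/Δz = (14.2 − 9.44) / (4300 − 2600) m
  = 4.76°C / 1.7 km = 2.8°C/km

2.8°C/km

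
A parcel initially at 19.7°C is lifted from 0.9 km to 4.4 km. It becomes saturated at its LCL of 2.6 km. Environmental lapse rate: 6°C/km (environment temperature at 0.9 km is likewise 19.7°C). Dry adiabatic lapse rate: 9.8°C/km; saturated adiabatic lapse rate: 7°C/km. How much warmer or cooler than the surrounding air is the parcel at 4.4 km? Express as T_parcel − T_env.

Parcel:
  900 → 2600 m (dry, 9.8°C/km): ΔT = -9.8 × 1.7 = -16.66°C → T = 3.04°C
  2600 → 4400 m (saturated, 7°C/km): ΔT = -7 × 1.8 = -12.6°C → T = -9.56°C
Environment:
  900 → 4400 m (environment, 6°C/km): ΔT = -6 × 3.5 = -21°C → T = -1.3°C
T_parcel − T_env = -9.56 − (-1.3) = -8.26°C

-8.26°C (parcel cooler than environment)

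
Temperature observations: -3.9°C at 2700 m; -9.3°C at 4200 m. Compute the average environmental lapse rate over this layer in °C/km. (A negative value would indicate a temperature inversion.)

3.6°C/km

Γ = −ΔT/Δz = (-3.9 − (-9.3)) / (4200 − 2700) m
  = 5.4°C / 1.5 km = 3.6°C/km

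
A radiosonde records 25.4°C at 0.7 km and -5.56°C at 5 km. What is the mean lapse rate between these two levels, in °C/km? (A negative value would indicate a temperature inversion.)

Γ = −ΔT/Δz = (25.4 − (-5.56)) / (5000 − 700) m
  = 30.96°C / 4.3 km = 7.2°C/km

7.2°C/km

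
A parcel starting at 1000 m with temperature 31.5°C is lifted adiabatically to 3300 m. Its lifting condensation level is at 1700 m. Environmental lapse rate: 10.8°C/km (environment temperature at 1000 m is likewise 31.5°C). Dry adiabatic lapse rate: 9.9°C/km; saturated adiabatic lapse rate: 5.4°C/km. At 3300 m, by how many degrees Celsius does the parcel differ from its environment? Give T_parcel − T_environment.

Parcel:
  From 1000 m to 1700 m (dry): cools by 9.9 × 0.7 = 6.93°C, giving 24.57°C.
  From 1700 m to 3300 m (saturated): cools by 5.4 × 1.6 = 8.64°C, giving 15.93°C.
Environment:
  From 1000 m to 3300 m (environment): cools by 10.8 × 2.3 = 24.84°C, giving 6.66°C.
T_parcel − T_env = 15.93 − 6.66 = +9.27°C

+9.27°C (parcel warmer than environment)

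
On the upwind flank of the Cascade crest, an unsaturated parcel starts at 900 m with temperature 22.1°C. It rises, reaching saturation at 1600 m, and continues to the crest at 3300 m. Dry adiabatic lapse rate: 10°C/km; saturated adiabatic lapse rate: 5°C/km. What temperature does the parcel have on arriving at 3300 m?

6.6°C

900–1600 m, dry: Δz = 0.7 km ⇒ ΔT = -7°C; T = 15.1°C
1600–3300 m, saturated: Δz = 1.7 km ⇒ ΔT = -8.5°C; T = 6.6°C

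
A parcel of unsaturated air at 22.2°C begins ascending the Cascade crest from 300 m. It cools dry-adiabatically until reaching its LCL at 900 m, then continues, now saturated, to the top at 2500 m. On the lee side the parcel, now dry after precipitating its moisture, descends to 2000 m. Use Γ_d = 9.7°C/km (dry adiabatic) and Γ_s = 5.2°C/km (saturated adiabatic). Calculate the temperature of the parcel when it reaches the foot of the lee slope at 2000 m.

Dry to 900 m: -9.7 × 0.6 km = -5.82°C, so T = 16.38°C.
Saturated to 2500 m: -5.2 × 1.6 km = -8.32°C, so T = 8.06°C.
Dry descent to 2000 m: +9.7 × 0.5 km = +4.85°C, so T = 12.91°C.

12.91°C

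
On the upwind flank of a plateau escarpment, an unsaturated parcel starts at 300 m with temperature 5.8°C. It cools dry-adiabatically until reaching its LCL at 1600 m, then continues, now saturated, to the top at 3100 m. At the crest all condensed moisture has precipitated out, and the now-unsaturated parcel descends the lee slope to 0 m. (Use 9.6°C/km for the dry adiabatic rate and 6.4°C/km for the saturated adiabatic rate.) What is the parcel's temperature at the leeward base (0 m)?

300–1600 m, dry: Δz = 1.3 km ⇒ ΔT = -12.48°C; T = -6.68°C
1600–3100 m, saturated: Δz = 1.5 km ⇒ ΔT = -9.6°C; T = -16.28°C
3100–0 m, dry descent: Δz = 3.1 km ⇒ ΔT = +29.76°C; T = 13.48°C

13.48°C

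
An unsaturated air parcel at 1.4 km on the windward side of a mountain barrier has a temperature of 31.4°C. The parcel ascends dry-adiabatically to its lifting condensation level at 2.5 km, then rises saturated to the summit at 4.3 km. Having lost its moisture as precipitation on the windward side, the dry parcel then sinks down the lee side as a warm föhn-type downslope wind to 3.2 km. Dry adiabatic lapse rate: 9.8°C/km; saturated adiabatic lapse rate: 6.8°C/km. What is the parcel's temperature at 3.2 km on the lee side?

19.16°C

1400 → 2500 m (dry, 9.8°C/km): ΔT = -9.8 × 1.1 = -10.78°C → T = 20.62°C
2500 → 4300 m (saturated, 6.8°C/km): ΔT = -6.8 × 1.8 = -12.24°C → T = 8.38°C
4300 → 3200 m (dry descent, 9.8°C/km): ΔT = +9.8 × 1.1 = +10.78°C → T = 19.16°C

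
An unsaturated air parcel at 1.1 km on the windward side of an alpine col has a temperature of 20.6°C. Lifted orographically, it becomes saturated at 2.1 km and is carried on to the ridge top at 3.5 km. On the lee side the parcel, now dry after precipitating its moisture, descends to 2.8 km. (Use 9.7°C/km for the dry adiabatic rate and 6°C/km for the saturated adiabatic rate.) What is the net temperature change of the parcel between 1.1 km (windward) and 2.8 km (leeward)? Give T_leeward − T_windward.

From 1100 m to 2100 m (dry): cools by 9.7 × 1 = 9.7°C, giving 10.9°C.
From 2100 m to 3500 m (saturated): cools by 6 × 1.4 = 8.4°C, giving 2.5°C.
From 3500 m to 2800 m (dry descent): warms by 9.7 × 0.7 = 6.79°C, giving 9.29°C.
Net change vs windward start: 9.29 − 20.6 = -11.31°C

-11.31°C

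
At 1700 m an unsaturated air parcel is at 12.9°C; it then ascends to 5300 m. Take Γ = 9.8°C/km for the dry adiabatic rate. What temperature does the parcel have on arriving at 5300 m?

-22.38°C

1700 → 5300 m (dry adiabatic, 9.8°C/km): ΔT = -9.8 × 3.6 = -35.28°C → T = -22.38°C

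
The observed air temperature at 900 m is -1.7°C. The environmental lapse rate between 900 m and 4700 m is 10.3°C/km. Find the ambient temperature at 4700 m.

900–4700 m, environmental: Δz = 3.8 km ⇒ ΔT = -39.14°C; T = -40.84°C

-40.84°C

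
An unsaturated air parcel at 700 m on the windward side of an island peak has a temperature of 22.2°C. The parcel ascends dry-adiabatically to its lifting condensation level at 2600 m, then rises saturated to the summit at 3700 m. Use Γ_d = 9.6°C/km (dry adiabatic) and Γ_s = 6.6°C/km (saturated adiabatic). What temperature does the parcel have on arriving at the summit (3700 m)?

Dry to 2600 m: -9.6 × 1.9 km = -18.24°C, so T = 3.96°C.
Saturated to 3700 m: -6.6 × 1.1 km = -7.26°C, so T = -3.3°C.

-3.3°C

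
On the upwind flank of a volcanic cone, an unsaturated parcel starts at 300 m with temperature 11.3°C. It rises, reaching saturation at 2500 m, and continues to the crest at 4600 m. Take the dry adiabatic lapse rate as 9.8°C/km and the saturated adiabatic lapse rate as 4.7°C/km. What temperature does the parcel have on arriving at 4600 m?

From 300 m to 2500 m (dry): cools by 9.8 × 2.2 = 21.56°C, giving -10.26°C.
From 2500 m to 4600 m (saturated): cools by 4.7 × 2.1 = 9.87°C, giving -20.13°C.

-20.13°C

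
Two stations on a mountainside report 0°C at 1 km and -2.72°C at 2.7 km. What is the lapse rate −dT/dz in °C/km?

Γ = −ΔT/Δz = (0 − (-2.72)) / (2700 − 1000) m
  = 2.72°C / 1.7 km = 1.6°C/km

1.6°C/km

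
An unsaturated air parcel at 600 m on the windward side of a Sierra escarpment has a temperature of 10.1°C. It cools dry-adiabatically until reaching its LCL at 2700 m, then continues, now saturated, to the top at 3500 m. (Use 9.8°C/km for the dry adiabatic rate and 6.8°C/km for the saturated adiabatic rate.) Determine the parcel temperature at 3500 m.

600 → 2700 m (dry, 9.8°C/km): ΔT = -9.8 × 2.1 = -20.58°C → T = -10.48°C
2700 → 3500 m (saturated, 6.8°C/km): ΔT = -6.8 × 0.8 = -5.44°C → T = -15.92°C

-15.92°C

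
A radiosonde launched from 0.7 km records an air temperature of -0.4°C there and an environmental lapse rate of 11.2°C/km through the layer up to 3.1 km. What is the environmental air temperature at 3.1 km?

Environmental to 3100 m: -11.2 × 2.4 km = -26.88°C, so T = -27.28°C.

-27.28°C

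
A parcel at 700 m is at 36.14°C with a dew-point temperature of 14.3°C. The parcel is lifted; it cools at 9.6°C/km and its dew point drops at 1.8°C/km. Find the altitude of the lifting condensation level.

3500 m

T and T_d converge at 9.6 − 1.8 = 7.8°C per km
Height above start = (36.14 − 14.3) / 7.8 = 2.8 km
LCL altitude = 700 m + 2800 m = 3500 m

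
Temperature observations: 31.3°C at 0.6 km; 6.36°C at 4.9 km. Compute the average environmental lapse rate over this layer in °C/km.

Γ = −ΔT/Δz = (31.3 − 6.36) / (4900 − 600) m
  = 24.94°C / 4.3 km = 5.8°C/km

5.8°C/km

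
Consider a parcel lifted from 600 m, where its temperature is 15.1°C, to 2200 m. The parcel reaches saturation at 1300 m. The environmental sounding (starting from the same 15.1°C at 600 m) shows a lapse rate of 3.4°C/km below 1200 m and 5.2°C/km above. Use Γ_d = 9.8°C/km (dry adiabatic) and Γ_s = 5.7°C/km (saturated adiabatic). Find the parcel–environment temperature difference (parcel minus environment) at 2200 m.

-4.75°C (parcel cooler than environment)

Parcel:
  From 600 m to 1300 m (dry): cools by 9.8 × 0.7 = 6.86°C, giving 8.24°C.
  From 1300 m to 2200 m (saturated): cools by 5.7 × 0.9 = 5.13°C, giving 3.11°C.
Environment:
  From 600 m to 1200 m (environment, lower layer): cools by 3.4 × 0.6 = 2.04°C, giving 13.06°C.
  From 1200 m to 2200 m (environment, upper layer): cools by 5.2 × 1 = 5.2°C, giving 7.86°C.
T_parcel − T_env = 3.11 − 7.86 = -4.75°C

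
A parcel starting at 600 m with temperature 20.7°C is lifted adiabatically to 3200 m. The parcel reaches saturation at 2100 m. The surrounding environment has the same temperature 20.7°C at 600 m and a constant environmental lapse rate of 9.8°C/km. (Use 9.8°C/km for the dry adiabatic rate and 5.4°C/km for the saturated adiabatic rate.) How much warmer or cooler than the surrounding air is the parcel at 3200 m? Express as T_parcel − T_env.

Parcel:
  600 → 2100 m (dry, 9.8°C/km): ΔT = -9.8 × 1.5 = -14.7°C → T = 6°C
  2100 → 3200 m (saturated, 5.4°C/km): ΔT = -5.4 × 1.1 = -5.94°C → T = 0.06°C
Environment:
  600 → 3200 m (environment, 9.8°C/km): ΔT = -9.8 × 2.6 = -25.48°C → T = -4.78°C
T_parcel − T_env = 0.06 − (-4.78) = +4.84°C

+4.84°C (parcel warmer than environment)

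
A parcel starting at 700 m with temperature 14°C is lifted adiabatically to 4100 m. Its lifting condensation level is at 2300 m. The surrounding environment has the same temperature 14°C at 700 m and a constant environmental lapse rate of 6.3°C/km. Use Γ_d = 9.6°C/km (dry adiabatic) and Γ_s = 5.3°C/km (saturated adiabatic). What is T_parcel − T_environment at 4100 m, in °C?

-3.48°C (parcel cooler than environment)

Parcel:
  700–2300 m, dry: Δz = 1.6 km ⇒ ΔT = -15.36°C; T = -1.36°C
  2300–4100 m, saturated: Δz = 1.8 km ⇒ ΔT = -9.54°C; T = -10.9°C
Environment:
  700–4100 m, environment: Δz = 3.4 km ⇒ ΔT = -21.42°C; T = -7.42°C
T_parcel − T_env = -10.9 − (-7.42) = -3.48°C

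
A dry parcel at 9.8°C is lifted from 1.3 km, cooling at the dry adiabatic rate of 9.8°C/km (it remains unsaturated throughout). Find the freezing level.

Height above start = (9.8 − 0) / 9.8 = 1 km
Altitude = 1300 m + 1000 m = 2300 m

2.3 km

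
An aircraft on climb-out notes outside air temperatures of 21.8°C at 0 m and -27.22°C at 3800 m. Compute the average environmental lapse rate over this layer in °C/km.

12.9°C/km

Γ = −ΔT/Δz = (21.8 − (-27.22)) / (3800 − 0) m
  = 49.02°C / 3.8 km = 12.9°C/km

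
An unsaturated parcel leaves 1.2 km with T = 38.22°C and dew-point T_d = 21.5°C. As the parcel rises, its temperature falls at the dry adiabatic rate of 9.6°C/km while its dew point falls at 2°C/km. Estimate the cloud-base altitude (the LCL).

T and T_d converge at 9.6 − 2 = 7.6°C per km
Height above start = (38.22 − 21.5) / 7.6 = 2.2 km
LCL altitude = 1200 m + 2200 m = 3400 m

3.4 km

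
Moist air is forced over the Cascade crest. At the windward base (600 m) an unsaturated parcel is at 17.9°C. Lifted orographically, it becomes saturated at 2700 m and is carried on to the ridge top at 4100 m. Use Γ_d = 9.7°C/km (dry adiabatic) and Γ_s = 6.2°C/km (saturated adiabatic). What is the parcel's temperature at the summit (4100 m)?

-11.15°C

600 → 2700 m (dry, 9.7°C/km): ΔT = -9.7 × 2.1 = -20.37°C → T = -2.47°C
2700 → 4100 m (saturated, 6.2°C/km): ΔT = -6.2 × 1.4 = -8.68°C → T = -11.15°C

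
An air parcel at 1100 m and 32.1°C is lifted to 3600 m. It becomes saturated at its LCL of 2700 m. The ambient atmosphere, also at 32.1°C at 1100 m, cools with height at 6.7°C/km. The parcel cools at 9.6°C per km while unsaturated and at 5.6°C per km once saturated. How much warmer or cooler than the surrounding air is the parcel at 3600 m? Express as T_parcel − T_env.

-3.65°C (parcel cooler than environment)

Parcel:
  Dry to 2700 m: -9.6 × 1.6 km = -15.36°C, so T = 16.74°C.
  Saturated to 3600 m: -5.6 × 0.9 km = -5.04°C, so T = 11.7°C.
Environment:
  Environment to 3600 m: -6.7 × 2.5 km = -16.75°C, so T = 15.35°C.
T_parcel − T_env = 11.7 − 15.35 = -3.65°C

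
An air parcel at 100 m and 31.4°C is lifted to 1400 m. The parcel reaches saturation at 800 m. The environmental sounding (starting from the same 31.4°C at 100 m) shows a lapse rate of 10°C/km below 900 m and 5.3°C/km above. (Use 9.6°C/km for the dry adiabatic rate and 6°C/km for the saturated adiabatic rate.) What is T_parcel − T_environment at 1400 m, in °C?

+0.33°C (parcel warmer than environment)

Parcel:
  From 100 m to 800 m (dry): cools by 9.6 × 0.7 = 6.72°C, giving 24.68°C.
  From 800 m to 1400 m (saturated): cools by 6 × 0.6 = 3.6°C, giving 21.08°C.
Environment:
  From 100 m to 900 m (environment, lower layer): cools by 10 × 0.8 = 8°C, giving 23.4°C.
  From 900 m to 1400 m (environment, upper layer): cools by 5.3 × 0.5 = 2.65°C, giving 20.75°C.
T_parcel − T_env = 21.08 − 20.75 = +0.33°C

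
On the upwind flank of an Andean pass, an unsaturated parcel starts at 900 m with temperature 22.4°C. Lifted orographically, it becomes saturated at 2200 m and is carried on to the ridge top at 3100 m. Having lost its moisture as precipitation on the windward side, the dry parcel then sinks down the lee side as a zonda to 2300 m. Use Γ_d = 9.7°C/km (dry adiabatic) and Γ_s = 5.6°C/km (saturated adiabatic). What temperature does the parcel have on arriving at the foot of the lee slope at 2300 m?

Dry to 2200 m: -9.7 × 1.3 km = -12.61°C, so T = 9.79°C.
Saturated to 3100 m: -5.6 × 0.9 km = -5.04°C, so T = 4.75°C.
Dry descent to 2300 m: +9.7 × 0.8 km = +7.76°C, so T = 12.51°C.

12.51°C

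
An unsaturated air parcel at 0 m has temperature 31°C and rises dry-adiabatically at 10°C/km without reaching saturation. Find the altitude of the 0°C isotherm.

Height above start = (31 − 0) / 10 = 3.1 km
Altitude = 0 m + 3100 m = 3100 m

3100 m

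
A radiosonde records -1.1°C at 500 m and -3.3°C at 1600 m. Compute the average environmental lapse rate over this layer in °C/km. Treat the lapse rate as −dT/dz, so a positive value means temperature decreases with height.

Γ = −ΔT/Δz = (-1.1 − (-3.3)) / (1600 − 500) m
  = 2.2°C / 1.1 km = 2°C/km

2°C/km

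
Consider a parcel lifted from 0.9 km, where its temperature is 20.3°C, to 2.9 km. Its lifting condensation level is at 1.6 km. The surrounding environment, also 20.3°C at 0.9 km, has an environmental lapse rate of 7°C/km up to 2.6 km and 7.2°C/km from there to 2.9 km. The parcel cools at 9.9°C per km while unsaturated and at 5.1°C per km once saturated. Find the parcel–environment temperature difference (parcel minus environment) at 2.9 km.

+0.5°C (parcel warmer than environment)

Parcel:
  900 → 1600 m (dry, 9.9°C/km): ΔT = -9.9 × 0.7 = -6.93°C → T = 13.37°C
  1600 → 2900 m (saturated, 5.1°C/km): ΔT = -5.1 × 1.3 = -6.63°C → T = 6.74°C
Environment:
  900 → 2600 m (environment, lower layer, 7°C/km): ΔT = -7 × 1.7 = -11.9°C → T = 8.4°C
  2600 → 2900 m (environment, upper layer, 7.2°C/km): ΔT = -7.2 × 0.3 = -2.16°C → T = 6.24°C
T_parcel − T_env = 6.74 − 6.24 = +0.5°C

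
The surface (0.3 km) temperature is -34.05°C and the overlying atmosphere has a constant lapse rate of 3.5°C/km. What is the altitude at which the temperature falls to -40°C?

2 km

Height above start = (-34.05 − (-40)) / 3.5 = 1.7 km
Altitude = 300 m + 1700 m = 2000 m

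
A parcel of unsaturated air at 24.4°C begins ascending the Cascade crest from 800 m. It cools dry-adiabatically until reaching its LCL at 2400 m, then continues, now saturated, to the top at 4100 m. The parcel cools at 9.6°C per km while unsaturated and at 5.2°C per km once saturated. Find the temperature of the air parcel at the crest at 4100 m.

From 800 m to 2400 m (dry): cools by 9.6 × 1.6 = 15.36°C, giving 9.04°C.
From 2400 m to 4100 m (saturated): cools by 5.2 × 1.7 = 8.84°C, giving 0.2°C.

0.2°C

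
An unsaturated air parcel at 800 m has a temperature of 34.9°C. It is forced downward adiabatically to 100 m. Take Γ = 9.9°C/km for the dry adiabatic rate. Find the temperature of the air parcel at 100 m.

41.83°C

800–100 m, dry adiabatic: Δz = 0.7 km ⇒ ΔT = +6.93°C; T = 41.83°C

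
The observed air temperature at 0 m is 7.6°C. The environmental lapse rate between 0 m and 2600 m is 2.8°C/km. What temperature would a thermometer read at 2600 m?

0.32°C

Environmental to 2600 m: -2.8 × 2.6 km = -7.28°C, so T = 0.32°C.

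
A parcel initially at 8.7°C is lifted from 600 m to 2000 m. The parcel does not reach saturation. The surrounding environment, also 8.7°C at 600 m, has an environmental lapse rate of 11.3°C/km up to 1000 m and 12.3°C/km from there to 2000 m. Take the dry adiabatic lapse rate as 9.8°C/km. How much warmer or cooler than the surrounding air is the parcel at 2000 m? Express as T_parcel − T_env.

+3.1°C (parcel warmer than environment)

Parcel:
  Dry to 2000 m: -9.8 × 1.4 km = -13.72°C, so T = -5.02°C.
Environment:
  Environment, lower layer to 1000 m: -11.3 × 0.4 km = -4.52°C, so T = 4.18°C.
  Environment, upper layer to 2000 m: -12.3 × 1 km = -12.3°C, so T = -8.12°C.
T_parcel − T_env = -5.02 − (-8.12) = +3.1°C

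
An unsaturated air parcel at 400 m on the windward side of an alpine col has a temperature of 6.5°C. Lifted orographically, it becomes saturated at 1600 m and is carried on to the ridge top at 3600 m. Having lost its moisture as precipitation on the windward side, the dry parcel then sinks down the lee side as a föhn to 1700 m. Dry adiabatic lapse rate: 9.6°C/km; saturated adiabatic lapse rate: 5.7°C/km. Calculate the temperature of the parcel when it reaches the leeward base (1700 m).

Dry to 1600 m: -9.6 × 1.2 km = -11.52°C, so T = -5.02°C.
Saturated to 3600 m: -5.7 × 2 km = -11.4°C, so T = -16.42°C.
Dry descent to 1700 m: +9.6 × 1.9 km = +18.24°C, so T = 1.82°C.

1.82°C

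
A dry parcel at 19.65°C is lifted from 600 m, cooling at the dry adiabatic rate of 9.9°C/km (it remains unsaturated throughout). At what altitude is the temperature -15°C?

4100 m

Height above start = (19.65 − (-15)) / 9.9 = 3.5 km
Altitude = 600 m + 3500 m = 4100 m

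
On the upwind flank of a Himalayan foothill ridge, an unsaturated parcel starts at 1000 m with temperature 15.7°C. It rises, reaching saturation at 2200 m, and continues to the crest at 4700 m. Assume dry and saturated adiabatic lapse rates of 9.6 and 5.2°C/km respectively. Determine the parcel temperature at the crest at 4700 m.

Dry to 2200 m: -9.6 × 1.2 km = -11.52°C, so T = 4.18°C.
Saturated to 4700 m: -5.2 × 2.5 km = -13°C, so T = -8.82°C.

-8.82°C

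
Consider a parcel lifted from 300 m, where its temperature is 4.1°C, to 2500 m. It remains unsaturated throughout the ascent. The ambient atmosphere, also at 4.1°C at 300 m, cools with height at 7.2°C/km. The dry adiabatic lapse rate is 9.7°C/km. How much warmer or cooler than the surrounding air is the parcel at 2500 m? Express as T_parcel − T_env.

Parcel:
  300–2500 m, dry: Δz = 2.2 km ⇒ ΔT = -21.34°C; T = -17.24°C
Environment:
  300–2500 m, environment: Δz = 2.2 km ⇒ ΔT = -15.84°C; T = -11.74°C
T_parcel − T_env = -17.24 − (-11.74) = -5.5°C

-5.5°C (parcel cooler than environment)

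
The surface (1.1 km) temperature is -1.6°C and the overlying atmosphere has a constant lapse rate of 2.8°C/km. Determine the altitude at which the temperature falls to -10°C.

4.1 km

Height above start = (-1.6 − (-10)) / 2.8 = 3 km
Altitude = 1100 m + 3000 m = 4100 m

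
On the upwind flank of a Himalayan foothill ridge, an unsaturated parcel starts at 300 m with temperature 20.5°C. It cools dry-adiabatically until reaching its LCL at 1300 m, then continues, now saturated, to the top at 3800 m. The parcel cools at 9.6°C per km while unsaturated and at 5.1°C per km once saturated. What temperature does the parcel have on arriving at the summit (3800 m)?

From 300 m to 1300 m (dry): cools by 9.6 × 1 = 9.6°C, giving 10.9°C.
From 1300 m to 3800 m (saturated): cools by 5.1 × 2.5 = 12.75°C, giving -1.85°C.

-1.85°C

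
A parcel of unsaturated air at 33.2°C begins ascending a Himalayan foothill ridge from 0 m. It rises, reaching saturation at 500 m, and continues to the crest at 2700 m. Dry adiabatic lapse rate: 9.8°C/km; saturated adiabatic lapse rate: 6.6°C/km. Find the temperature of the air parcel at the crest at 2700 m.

0 → 500 m (dry, 9.8°C/km): ΔT = -9.8 × 0.5 = -4.9°C → T = 28.3°C
500 → 2700 m (saturated, 6.6°C/km): ΔT = -6.6 × 2.2 = -14.52°C → T = 13.78°C

13.78°C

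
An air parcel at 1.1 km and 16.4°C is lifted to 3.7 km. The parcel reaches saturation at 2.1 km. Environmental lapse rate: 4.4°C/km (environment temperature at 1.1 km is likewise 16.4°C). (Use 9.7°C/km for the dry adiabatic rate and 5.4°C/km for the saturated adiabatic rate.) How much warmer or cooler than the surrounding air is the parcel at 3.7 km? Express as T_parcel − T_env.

-6.9°C (parcel cooler than environment)

Parcel:
  1100 → 2100 m (dry, 9.7°C/km): ΔT = -9.7 × 1 = -9.7°C → T = 6.7°C
  2100 → 3700 m (saturated, 5.4°C/km): ΔT = -5.4 × 1.6 = -8.64°C → T = -1.94°C
Environment:
  1100 → 3700 m (environment, 4.4°C/km): ΔT = -4.4 × 2.6 = -11.44°C → T = 4.96°C
T_parcel − T_env = -1.94 − 4.96 = -6.9°C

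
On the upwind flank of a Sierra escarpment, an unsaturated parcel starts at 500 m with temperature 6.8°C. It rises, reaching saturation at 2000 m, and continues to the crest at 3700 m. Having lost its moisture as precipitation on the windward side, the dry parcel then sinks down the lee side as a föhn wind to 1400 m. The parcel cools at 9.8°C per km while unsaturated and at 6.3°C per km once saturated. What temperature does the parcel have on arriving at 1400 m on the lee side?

3.93°C

500 → 2000 m (dry, 9.8°C/km): ΔT = -9.8 × 1.5 = -14.7°C → T = -7.9°C
2000 → 3700 m (saturated, 6.3°C/km): ΔT = -6.3 × 1.7 = -10.71°C → T = -18.61°C
3700 → 1400 m (dry descent, 9.8°C/km): ΔT = +9.8 × 2.3 = +22.54°C → T = 3.93°C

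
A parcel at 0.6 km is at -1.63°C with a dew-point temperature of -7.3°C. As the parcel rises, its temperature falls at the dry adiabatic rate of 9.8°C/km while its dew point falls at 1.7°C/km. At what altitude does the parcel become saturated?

T and T_d converge at 9.8 − 1.7 = 8.1°C per km
Height above start = (-1.63 − (-7.3)) / 8.1 = 0.7 km
LCL altitude = 600 m + 700 m = 1300 m

1.3 km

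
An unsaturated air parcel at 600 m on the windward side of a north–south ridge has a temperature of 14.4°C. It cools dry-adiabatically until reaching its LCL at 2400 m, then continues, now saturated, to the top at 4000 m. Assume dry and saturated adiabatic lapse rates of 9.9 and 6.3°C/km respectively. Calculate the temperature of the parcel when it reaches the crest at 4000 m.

-13.5°C

Dry to 2400 m: -9.9 × 1.8 km = -17.82°C, so T = -3.42°C.
Saturated to 4000 m: -6.3 × 1.6 km = -10.08°C, so T = -13.5°C.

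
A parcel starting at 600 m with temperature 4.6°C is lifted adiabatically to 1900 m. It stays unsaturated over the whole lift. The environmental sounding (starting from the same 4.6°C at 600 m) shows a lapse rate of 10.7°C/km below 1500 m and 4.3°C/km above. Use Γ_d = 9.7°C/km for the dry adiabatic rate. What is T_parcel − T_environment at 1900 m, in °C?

-1.26°C (parcel cooler than environment)

Parcel:
  600–1900 m, dry: Δz = 1.3 km ⇒ ΔT = -12.61°C; T = -8.01°C
Environment:
  600–1500 m, environment, lower layer: Δz = 0.9 km ⇒ ΔT = -9.63°C; T = -5.03°C
  1500–1900 m, environment, upper layer: Δz = 0.4 km ⇒ ΔT = -1.72°C; T = -6.75°C
T_parcel − T_env = -8.01 − (-6.75) = -1.26°C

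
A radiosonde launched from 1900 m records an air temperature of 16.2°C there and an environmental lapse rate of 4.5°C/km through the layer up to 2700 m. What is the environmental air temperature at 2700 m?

12.6°C

Environmental to 2700 m: -4.5 × 0.8 km = -3.6°C, so T = 12.6°C.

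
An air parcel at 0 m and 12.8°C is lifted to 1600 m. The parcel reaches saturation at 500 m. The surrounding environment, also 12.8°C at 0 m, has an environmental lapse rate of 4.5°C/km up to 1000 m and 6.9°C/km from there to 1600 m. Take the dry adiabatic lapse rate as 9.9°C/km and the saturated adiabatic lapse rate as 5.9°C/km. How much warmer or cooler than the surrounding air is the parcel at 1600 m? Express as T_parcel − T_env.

-2.8°C (parcel cooler than environment)

Parcel:
  0–500 m, dry: Δz = 0.5 km ⇒ ΔT = -4.95°C; T = 7.85°C
  500–1600 m, saturated: Δz = 1.1 km ⇒ ΔT = -6.49°C; T = 1.36°C
Environment:
  0–1000 m, environment, lower layer: Δz = 1 km ⇒ ΔT = -4.5°C; T = 8.3°C
  1000–1600 m, environment, upper layer: Δz = 0.6 km ⇒ ΔT = -4.14°C; T = 4.16°C
T_parcel − T_env = 1.36 − 4.16 = -2.8°C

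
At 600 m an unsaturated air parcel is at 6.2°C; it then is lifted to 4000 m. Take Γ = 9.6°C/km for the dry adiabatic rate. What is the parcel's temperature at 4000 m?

600 → 4000 m (dry adiabatic, 9.6°C/km): ΔT = -9.6 × 3.4 = -32.64°C → T = -26.44°C

-26.44°C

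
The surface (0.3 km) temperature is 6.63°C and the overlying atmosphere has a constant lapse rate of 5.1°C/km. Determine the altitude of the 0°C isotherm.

Height above start = (6.63 − 0) / 5.1 = 1.3 km
Altitude = 300 m + 1300 m = 1600 m

1.6 km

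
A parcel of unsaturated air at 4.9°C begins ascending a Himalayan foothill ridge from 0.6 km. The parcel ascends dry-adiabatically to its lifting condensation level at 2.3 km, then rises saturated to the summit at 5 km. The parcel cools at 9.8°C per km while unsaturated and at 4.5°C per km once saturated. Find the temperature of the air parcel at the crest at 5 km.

600 → 2300 m (dry, 9.8°C/km): ΔT = -9.8 × 1.7 = -16.66°C → T = -11.76°C
2300 → 5000 m (saturated, 4.5°C/km): ΔT = -4.5 × 2.7 = -12.15°C → T = -23.91°C

-23.91°C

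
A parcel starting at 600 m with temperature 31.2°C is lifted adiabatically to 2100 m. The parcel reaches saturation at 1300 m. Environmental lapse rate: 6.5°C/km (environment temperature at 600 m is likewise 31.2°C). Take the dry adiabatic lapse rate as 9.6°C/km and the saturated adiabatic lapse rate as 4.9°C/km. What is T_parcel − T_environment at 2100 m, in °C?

-0.89°C (parcel cooler than environment)

Parcel:
  From 600 m to 1300 m (dry): cools by 9.6 × 0.7 = 6.72°C, giving 24.48°C.
  From 1300 m to 2100 m (saturated): cools by 4.9 × 0.8 = 3.92°C, giving 20.56°C.
Environment:
  From 600 m to 2100 m (environment): cools by 6.5 × 1.5 = 9.75°C, giving 21.45°C.
T_parcel − T_env = 20.56 − 21.45 = -0.89°C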